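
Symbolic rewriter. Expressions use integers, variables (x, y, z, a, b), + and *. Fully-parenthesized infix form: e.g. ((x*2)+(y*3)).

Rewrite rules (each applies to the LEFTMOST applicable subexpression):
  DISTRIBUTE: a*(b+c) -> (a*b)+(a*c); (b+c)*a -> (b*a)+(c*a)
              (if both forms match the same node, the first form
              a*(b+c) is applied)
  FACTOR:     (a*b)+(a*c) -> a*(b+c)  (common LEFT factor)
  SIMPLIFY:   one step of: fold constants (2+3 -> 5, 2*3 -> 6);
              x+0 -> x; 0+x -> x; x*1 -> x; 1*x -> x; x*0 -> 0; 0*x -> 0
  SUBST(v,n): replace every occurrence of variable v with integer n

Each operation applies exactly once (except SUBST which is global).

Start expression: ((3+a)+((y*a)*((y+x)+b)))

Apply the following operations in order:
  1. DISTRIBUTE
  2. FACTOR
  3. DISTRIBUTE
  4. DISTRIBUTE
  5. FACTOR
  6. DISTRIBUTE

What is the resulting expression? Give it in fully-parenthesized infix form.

Answer: ((3+a)+((((y*a)*y)+((y*a)*x))+((y*a)*b)))

Derivation:
Start: ((3+a)+((y*a)*((y+x)+b)))
Apply DISTRIBUTE at R (target: ((y*a)*((y+x)+b))): ((3+a)+((y*a)*((y+x)+b))) -> ((3+a)+(((y*a)*(y+x))+((y*a)*b)))
Apply FACTOR at R (target: (((y*a)*(y+x))+((y*a)*b))): ((3+a)+(((y*a)*(y+x))+((y*a)*b))) -> ((3+a)+((y*a)*((y+x)+b)))
Apply DISTRIBUTE at R (target: ((y*a)*((y+x)+b))): ((3+a)+((y*a)*((y+x)+b))) -> ((3+a)+(((y*a)*(y+x))+((y*a)*b)))
Apply DISTRIBUTE at RL (target: ((y*a)*(y+x))): ((3+a)+(((y*a)*(y+x))+((y*a)*b))) -> ((3+a)+((((y*a)*y)+((y*a)*x))+((y*a)*b)))
Apply FACTOR at RL (target: (((y*a)*y)+((y*a)*x))): ((3+a)+((((y*a)*y)+((y*a)*x))+((y*a)*b))) -> ((3+a)+(((y*a)*(y+x))+((y*a)*b)))
Apply DISTRIBUTE at RL (target: ((y*a)*(y+x))): ((3+a)+(((y*a)*(y+x))+((y*a)*b))) -> ((3+a)+((((y*a)*y)+((y*a)*x))+((y*a)*b)))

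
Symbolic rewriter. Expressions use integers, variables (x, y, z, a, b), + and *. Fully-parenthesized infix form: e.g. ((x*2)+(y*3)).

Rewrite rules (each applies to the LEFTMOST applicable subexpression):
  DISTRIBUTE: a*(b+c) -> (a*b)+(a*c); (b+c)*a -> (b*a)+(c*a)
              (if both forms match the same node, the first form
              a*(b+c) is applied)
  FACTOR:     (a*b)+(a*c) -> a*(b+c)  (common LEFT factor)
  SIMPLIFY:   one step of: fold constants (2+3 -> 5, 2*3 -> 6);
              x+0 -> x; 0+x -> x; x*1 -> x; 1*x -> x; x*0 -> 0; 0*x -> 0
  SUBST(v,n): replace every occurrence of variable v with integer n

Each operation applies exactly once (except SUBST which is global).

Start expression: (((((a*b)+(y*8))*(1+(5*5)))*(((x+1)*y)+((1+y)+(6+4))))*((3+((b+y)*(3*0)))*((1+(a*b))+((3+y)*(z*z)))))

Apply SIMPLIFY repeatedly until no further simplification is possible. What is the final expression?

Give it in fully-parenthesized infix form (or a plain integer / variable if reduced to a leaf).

Start: (((((a*b)+(y*8))*(1+(5*5)))*(((x+1)*y)+((1+y)+(6+4))))*((3+((b+y)*(3*0)))*((1+(a*b))+((3+y)*(z*z)))))
Step 1: at LLRR: (5*5) -> 25; overall: (((((a*b)+(y*8))*(1+(5*5)))*(((x+1)*y)+((1+y)+(6+4))))*((3+((b+y)*(3*0)))*((1+(a*b))+((3+y)*(z*z))))) -> (((((a*b)+(y*8))*(1+25))*(((x+1)*y)+((1+y)+(6+4))))*((3+((b+y)*(3*0)))*((1+(a*b))+((3+y)*(z*z)))))
Step 2: at LLR: (1+25) -> 26; overall: (((((a*b)+(y*8))*(1+25))*(((x+1)*y)+((1+y)+(6+4))))*((3+((b+y)*(3*0)))*((1+(a*b))+((3+y)*(z*z))))) -> (((((a*b)+(y*8))*26)*(((x+1)*y)+((1+y)+(6+4))))*((3+((b+y)*(3*0)))*((1+(a*b))+((3+y)*(z*z)))))
Step 3: at LRRR: (6+4) -> 10; overall: (((((a*b)+(y*8))*26)*(((x+1)*y)+((1+y)+(6+4))))*((3+((b+y)*(3*0)))*((1+(a*b))+((3+y)*(z*z))))) -> (((((a*b)+(y*8))*26)*(((x+1)*y)+((1+y)+10)))*((3+((b+y)*(3*0)))*((1+(a*b))+((3+y)*(z*z)))))
Step 4: at RLRR: (3*0) -> 0; overall: (((((a*b)+(y*8))*26)*(((x+1)*y)+((1+y)+10)))*((3+((b+y)*(3*0)))*((1+(a*b))+((3+y)*(z*z))))) -> (((((a*b)+(y*8))*26)*(((x+1)*y)+((1+y)+10)))*((3+((b+y)*0))*((1+(a*b))+((3+y)*(z*z)))))
Step 5: at RLR: ((b+y)*0) -> 0; overall: (((((a*b)+(y*8))*26)*(((x+1)*y)+((1+y)+10)))*((3+((b+y)*0))*((1+(a*b))+((3+y)*(z*z))))) -> (((((a*b)+(y*8))*26)*(((x+1)*y)+((1+y)+10)))*((3+0)*((1+(a*b))+((3+y)*(z*z)))))
Step 6: at RL: (3+0) -> 3; overall: (((((a*b)+(y*8))*26)*(((x+1)*y)+((1+y)+10)))*((3+0)*((1+(a*b))+((3+y)*(z*z))))) -> (((((a*b)+(y*8))*26)*(((x+1)*y)+((1+y)+10)))*(3*((1+(a*b))+((3+y)*(z*z)))))
Fixed point: (((((a*b)+(y*8))*26)*(((x+1)*y)+((1+y)+10)))*(3*((1+(a*b))+((3+y)*(z*z)))))

Answer: (((((a*b)+(y*8))*26)*(((x+1)*y)+((1+y)+10)))*(3*((1+(a*b))+((3+y)*(z*z)))))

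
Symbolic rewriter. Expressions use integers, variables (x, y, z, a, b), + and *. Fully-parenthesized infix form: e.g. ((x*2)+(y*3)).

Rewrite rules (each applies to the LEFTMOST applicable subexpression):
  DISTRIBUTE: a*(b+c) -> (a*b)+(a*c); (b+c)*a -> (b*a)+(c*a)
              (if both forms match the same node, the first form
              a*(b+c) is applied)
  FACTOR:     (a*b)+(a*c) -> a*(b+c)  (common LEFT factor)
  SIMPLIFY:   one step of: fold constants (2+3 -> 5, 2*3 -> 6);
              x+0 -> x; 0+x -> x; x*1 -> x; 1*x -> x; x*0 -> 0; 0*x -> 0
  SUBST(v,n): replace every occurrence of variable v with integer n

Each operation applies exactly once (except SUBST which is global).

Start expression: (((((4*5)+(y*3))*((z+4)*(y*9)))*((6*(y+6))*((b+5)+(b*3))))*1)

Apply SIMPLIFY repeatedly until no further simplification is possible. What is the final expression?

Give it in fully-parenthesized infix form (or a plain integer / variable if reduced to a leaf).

Start: (((((4*5)+(y*3))*((z+4)*(y*9)))*((6*(y+6))*((b+5)+(b*3))))*1)
Step 1: at root: (((((4*5)+(y*3))*((z+4)*(y*9)))*((6*(y+6))*((b+5)+(b*3))))*1) -> ((((4*5)+(y*3))*((z+4)*(y*9)))*((6*(y+6))*((b+5)+(b*3)))); overall: (((((4*5)+(y*3))*((z+4)*(y*9)))*((6*(y+6))*((b+5)+(b*3))))*1) -> ((((4*5)+(y*3))*((z+4)*(y*9)))*((6*(y+6))*((b+5)+(b*3))))
Step 2: at LLL: (4*5) -> 20; overall: ((((4*5)+(y*3))*((z+4)*(y*9)))*((6*(y+6))*((b+5)+(b*3)))) -> (((20+(y*3))*((z+4)*(y*9)))*((6*(y+6))*((b+5)+(b*3))))
Fixed point: (((20+(y*3))*((z+4)*(y*9)))*((6*(y+6))*((b+5)+(b*3))))

Answer: (((20+(y*3))*((z+4)*(y*9)))*((6*(y+6))*((b+5)+(b*3))))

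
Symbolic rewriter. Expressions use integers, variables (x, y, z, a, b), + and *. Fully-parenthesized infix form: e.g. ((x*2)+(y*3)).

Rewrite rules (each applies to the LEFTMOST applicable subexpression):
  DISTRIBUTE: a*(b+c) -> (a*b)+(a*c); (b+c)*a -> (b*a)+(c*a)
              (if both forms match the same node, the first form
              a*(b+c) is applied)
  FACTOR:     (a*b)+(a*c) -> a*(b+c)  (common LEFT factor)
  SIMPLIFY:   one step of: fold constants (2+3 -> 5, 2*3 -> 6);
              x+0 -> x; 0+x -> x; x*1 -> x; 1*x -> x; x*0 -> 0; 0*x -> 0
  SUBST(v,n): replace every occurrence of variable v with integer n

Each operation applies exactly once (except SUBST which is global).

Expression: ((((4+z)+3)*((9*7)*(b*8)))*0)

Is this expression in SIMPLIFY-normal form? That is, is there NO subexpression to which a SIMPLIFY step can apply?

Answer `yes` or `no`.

Answer: no

Derivation:
Expression: ((((4+z)+3)*((9*7)*(b*8)))*0)
Scanning for simplifiable subexpressions (pre-order)...
  at root: ((((4+z)+3)*((9*7)*(b*8)))*0) (SIMPLIFIABLE)
  at L: (((4+z)+3)*((9*7)*(b*8))) (not simplifiable)
  at LL: ((4+z)+3) (not simplifiable)
  at LLL: (4+z) (not simplifiable)
  at LR: ((9*7)*(b*8)) (not simplifiable)
  at LRL: (9*7) (SIMPLIFIABLE)
  at LRR: (b*8) (not simplifiable)
Found simplifiable subexpr at path root: ((((4+z)+3)*((9*7)*(b*8)))*0)
One SIMPLIFY step would give: 0
-> NOT in normal form.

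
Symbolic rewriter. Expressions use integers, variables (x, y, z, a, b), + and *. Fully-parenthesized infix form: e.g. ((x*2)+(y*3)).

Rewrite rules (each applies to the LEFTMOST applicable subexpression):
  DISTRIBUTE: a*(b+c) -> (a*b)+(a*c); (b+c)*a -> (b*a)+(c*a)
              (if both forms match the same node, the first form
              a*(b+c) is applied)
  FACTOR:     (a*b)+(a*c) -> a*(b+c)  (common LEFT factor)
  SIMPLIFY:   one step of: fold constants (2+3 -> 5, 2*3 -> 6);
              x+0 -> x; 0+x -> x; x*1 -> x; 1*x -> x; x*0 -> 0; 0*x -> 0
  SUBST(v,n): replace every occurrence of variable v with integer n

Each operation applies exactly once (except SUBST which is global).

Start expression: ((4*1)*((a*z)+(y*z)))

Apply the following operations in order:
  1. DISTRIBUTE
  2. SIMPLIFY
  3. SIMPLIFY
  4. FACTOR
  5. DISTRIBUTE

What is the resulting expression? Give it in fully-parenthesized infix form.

Answer: ((4*(a*z))+(4*(y*z)))

Derivation:
Start: ((4*1)*((a*z)+(y*z)))
Apply DISTRIBUTE at root (target: ((4*1)*((a*z)+(y*z)))): ((4*1)*((a*z)+(y*z))) -> (((4*1)*(a*z))+((4*1)*(y*z)))
Apply SIMPLIFY at LL (target: (4*1)): (((4*1)*(a*z))+((4*1)*(y*z))) -> ((4*(a*z))+((4*1)*(y*z)))
Apply SIMPLIFY at RL (target: (4*1)): ((4*(a*z))+((4*1)*(y*z))) -> ((4*(a*z))+(4*(y*z)))
Apply FACTOR at root (target: ((4*(a*z))+(4*(y*z)))): ((4*(a*z))+(4*(y*z))) -> (4*((a*z)+(y*z)))
Apply DISTRIBUTE at root (target: (4*((a*z)+(y*z)))): (4*((a*z)+(y*z))) -> ((4*(a*z))+(4*(y*z)))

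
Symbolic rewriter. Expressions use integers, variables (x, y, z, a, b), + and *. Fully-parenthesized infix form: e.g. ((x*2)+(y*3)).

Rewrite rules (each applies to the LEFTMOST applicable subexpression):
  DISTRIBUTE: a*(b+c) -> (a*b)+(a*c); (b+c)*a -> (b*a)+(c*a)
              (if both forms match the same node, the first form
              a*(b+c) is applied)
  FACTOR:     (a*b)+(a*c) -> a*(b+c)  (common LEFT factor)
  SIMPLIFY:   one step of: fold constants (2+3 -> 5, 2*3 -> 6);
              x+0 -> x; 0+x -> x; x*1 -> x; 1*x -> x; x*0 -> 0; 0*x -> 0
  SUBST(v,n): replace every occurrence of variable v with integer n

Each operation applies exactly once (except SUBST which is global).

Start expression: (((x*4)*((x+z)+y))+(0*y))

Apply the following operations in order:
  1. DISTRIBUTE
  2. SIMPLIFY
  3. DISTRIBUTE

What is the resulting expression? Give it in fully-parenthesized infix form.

Answer: (((((x*4)*x)+((x*4)*z))+((x*4)*y))+0)

Derivation:
Start: (((x*4)*((x+z)+y))+(0*y))
Apply DISTRIBUTE at L (target: ((x*4)*((x+z)+y))): (((x*4)*((x+z)+y))+(0*y)) -> ((((x*4)*(x+z))+((x*4)*y))+(0*y))
Apply SIMPLIFY at R (target: (0*y)): ((((x*4)*(x+z))+((x*4)*y))+(0*y)) -> ((((x*4)*(x+z))+((x*4)*y))+0)
Apply DISTRIBUTE at LL (target: ((x*4)*(x+z))): ((((x*4)*(x+z))+((x*4)*y))+0) -> (((((x*4)*x)+((x*4)*z))+((x*4)*y))+0)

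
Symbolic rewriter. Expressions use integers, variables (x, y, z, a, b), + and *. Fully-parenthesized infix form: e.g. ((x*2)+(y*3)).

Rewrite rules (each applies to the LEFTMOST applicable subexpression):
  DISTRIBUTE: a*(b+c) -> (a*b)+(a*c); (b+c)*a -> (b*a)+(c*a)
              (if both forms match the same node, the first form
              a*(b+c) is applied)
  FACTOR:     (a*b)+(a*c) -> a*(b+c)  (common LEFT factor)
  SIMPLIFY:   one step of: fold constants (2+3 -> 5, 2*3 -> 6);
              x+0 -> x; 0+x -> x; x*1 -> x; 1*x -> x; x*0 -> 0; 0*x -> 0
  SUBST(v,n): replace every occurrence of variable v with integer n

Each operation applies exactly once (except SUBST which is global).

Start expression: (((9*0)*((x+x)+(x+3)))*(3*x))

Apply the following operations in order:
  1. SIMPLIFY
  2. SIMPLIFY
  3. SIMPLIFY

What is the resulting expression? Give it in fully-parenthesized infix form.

Start: (((9*0)*((x+x)+(x+3)))*(3*x))
Apply SIMPLIFY at LL (target: (9*0)): (((9*0)*((x+x)+(x+3)))*(3*x)) -> ((0*((x+x)+(x+3)))*(3*x))
Apply SIMPLIFY at L (target: (0*((x+x)+(x+3)))): ((0*((x+x)+(x+3)))*(3*x)) -> (0*(3*x))
Apply SIMPLIFY at root (target: (0*(3*x))): (0*(3*x)) -> 0

Answer: 0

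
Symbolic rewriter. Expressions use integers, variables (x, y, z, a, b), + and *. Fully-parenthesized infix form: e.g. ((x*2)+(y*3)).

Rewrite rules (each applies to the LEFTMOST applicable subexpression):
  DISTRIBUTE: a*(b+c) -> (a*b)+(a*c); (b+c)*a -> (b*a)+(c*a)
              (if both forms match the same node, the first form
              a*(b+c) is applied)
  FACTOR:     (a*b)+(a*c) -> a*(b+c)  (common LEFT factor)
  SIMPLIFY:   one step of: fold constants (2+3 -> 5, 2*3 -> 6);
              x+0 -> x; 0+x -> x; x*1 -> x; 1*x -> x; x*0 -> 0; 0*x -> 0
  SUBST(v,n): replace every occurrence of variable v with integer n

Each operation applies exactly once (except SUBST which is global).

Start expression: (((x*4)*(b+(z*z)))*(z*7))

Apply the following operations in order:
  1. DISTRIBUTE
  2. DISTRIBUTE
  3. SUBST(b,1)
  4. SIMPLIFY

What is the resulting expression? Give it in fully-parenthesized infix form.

Start: (((x*4)*(b+(z*z)))*(z*7))
Apply DISTRIBUTE at L (target: ((x*4)*(b+(z*z)))): (((x*4)*(b+(z*z)))*(z*7)) -> ((((x*4)*b)+((x*4)*(z*z)))*(z*7))
Apply DISTRIBUTE at root (target: ((((x*4)*b)+((x*4)*(z*z)))*(z*7))): ((((x*4)*b)+((x*4)*(z*z)))*(z*7)) -> ((((x*4)*b)*(z*7))+(((x*4)*(z*z))*(z*7)))
Apply SUBST(b,1): ((((x*4)*b)*(z*7))+(((x*4)*(z*z))*(z*7))) -> ((((x*4)*1)*(z*7))+(((x*4)*(z*z))*(z*7)))
Apply SIMPLIFY at LL (target: ((x*4)*1)): ((((x*4)*1)*(z*7))+(((x*4)*(z*z))*(z*7))) -> (((x*4)*(z*7))+(((x*4)*(z*z))*(z*7)))

Answer: (((x*4)*(z*7))+(((x*4)*(z*z))*(z*7)))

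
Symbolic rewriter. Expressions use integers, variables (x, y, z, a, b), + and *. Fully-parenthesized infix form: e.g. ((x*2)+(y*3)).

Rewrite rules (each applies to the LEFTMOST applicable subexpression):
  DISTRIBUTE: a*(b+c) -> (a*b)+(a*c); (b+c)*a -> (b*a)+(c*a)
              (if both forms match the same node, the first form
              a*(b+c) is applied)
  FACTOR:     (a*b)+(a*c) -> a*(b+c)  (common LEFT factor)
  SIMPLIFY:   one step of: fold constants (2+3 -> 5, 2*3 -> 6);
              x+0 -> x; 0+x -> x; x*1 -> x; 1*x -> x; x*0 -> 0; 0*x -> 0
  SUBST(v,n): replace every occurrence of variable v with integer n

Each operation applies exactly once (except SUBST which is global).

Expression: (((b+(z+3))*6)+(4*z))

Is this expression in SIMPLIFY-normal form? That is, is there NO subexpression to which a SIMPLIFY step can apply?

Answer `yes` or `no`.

Expression: (((b+(z+3))*6)+(4*z))
Scanning for simplifiable subexpressions (pre-order)...
  at root: (((b+(z+3))*6)+(4*z)) (not simplifiable)
  at L: ((b+(z+3))*6) (not simplifiable)
  at LL: (b+(z+3)) (not simplifiable)
  at LLR: (z+3) (not simplifiable)
  at R: (4*z) (not simplifiable)
Result: no simplifiable subexpression found -> normal form.

Answer: yes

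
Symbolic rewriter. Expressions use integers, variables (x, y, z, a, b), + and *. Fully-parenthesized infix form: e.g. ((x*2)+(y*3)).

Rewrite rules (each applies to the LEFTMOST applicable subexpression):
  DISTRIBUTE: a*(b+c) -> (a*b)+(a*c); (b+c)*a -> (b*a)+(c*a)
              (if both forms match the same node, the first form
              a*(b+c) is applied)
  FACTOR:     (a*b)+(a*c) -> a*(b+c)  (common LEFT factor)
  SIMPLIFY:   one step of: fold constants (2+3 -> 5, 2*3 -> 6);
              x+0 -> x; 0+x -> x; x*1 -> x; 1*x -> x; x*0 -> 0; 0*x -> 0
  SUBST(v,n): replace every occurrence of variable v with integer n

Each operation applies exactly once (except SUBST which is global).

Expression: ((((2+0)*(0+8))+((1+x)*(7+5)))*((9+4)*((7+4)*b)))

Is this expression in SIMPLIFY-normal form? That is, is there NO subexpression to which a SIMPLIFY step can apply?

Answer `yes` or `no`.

Answer: no

Derivation:
Expression: ((((2+0)*(0+8))+((1+x)*(7+5)))*((9+4)*((7+4)*b)))
Scanning for simplifiable subexpressions (pre-order)...
  at root: ((((2+0)*(0+8))+((1+x)*(7+5)))*((9+4)*((7+4)*b))) (not simplifiable)
  at L: (((2+0)*(0+8))+((1+x)*(7+5))) (not simplifiable)
  at LL: ((2+0)*(0+8)) (not simplifiable)
  at LLL: (2+0) (SIMPLIFIABLE)
  at LLR: (0+8) (SIMPLIFIABLE)
  at LR: ((1+x)*(7+5)) (not simplifiable)
  at LRL: (1+x) (not simplifiable)
  at LRR: (7+5) (SIMPLIFIABLE)
  at R: ((9+4)*((7+4)*b)) (not simplifiable)
  at RL: (9+4) (SIMPLIFIABLE)
  at RR: ((7+4)*b) (not simplifiable)
  at RRL: (7+4) (SIMPLIFIABLE)
Found simplifiable subexpr at path LLL: (2+0)
One SIMPLIFY step would give: (((2*(0+8))+((1+x)*(7+5)))*((9+4)*((7+4)*b)))
-> NOT in normal form.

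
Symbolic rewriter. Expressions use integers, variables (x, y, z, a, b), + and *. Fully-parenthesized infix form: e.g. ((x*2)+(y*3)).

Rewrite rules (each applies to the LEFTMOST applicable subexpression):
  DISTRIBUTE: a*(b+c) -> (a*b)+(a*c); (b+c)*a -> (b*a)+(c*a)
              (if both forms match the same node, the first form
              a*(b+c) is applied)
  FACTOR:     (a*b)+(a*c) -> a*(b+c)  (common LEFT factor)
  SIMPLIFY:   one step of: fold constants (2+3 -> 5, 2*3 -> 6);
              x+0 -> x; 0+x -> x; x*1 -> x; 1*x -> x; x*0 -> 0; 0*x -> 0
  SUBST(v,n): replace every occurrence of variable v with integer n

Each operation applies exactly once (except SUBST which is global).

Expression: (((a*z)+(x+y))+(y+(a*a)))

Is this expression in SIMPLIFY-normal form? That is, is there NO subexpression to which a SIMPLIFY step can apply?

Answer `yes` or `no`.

Expression: (((a*z)+(x+y))+(y+(a*a)))
Scanning for simplifiable subexpressions (pre-order)...
  at root: (((a*z)+(x+y))+(y+(a*a))) (not simplifiable)
  at L: ((a*z)+(x+y)) (not simplifiable)
  at LL: (a*z) (not simplifiable)
  at LR: (x+y) (not simplifiable)
  at R: (y+(a*a)) (not simplifiable)
  at RR: (a*a) (not simplifiable)
Result: no simplifiable subexpression found -> normal form.

Answer: yes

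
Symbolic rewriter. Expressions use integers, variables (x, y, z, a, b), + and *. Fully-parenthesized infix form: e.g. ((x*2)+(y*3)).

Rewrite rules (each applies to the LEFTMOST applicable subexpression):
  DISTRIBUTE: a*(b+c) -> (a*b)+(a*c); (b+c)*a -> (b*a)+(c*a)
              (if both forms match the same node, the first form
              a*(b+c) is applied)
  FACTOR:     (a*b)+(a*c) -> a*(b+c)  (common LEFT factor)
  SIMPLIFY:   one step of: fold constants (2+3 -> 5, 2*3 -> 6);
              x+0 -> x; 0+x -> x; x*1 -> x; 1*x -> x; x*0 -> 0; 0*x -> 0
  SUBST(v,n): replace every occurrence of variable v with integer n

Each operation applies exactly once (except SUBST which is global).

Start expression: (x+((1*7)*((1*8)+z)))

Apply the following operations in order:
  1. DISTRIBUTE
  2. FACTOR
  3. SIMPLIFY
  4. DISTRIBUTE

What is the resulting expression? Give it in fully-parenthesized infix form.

Answer: (x+((7*(1*8))+(7*z)))

Derivation:
Start: (x+((1*7)*((1*8)+z)))
Apply DISTRIBUTE at R (target: ((1*7)*((1*8)+z))): (x+((1*7)*((1*8)+z))) -> (x+(((1*7)*(1*8))+((1*7)*z)))
Apply FACTOR at R (target: (((1*7)*(1*8))+((1*7)*z))): (x+(((1*7)*(1*8))+((1*7)*z))) -> (x+((1*7)*((1*8)+z)))
Apply SIMPLIFY at RL (target: (1*7)): (x+((1*7)*((1*8)+z))) -> (x+(7*((1*8)+z)))
Apply DISTRIBUTE at R (target: (7*((1*8)+z))): (x+(7*((1*8)+z))) -> (x+((7*(1*8))+(7*z)))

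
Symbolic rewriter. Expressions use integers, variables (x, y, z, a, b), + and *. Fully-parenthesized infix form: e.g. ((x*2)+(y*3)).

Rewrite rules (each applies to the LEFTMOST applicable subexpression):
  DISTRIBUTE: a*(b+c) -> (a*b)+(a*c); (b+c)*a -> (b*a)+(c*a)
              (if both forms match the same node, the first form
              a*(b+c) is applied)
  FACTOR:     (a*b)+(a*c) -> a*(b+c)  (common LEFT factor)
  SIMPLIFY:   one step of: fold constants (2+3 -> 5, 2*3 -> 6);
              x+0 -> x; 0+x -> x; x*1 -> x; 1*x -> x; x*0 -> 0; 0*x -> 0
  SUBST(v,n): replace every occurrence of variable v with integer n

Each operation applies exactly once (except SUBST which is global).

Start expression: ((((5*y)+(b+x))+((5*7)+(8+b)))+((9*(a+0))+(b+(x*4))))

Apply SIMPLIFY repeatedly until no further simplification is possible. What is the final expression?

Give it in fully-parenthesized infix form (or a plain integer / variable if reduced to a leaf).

Start: ((((5*y)+(b+x))+((5*7)+(8+b)))+((9*(a+0))+(b+(x*4))))
Step 1: at LRL: (5*7) -> 35; overall: ((((5*y)+(b+x))+((5*7)+(8+b)))+((9*(a+0))+(b+(x*4)))) -> ((((5*y)+(b+x))+(35+(8+b)))+((9*(a+0))+(b+(x*4))))
Step 2: at RLR: (a+0) -> a; overall: ((((5*y)+(b+x))+(35+(8+b)))+((9*(a+0))+(b+(x*4)))) -> ((((5*y)+(b+x))+(35+(8+b)))+((9*a)+(b+(x*4))))
Fixed point: ((((5*y)+(b+x))+(35+(8+b)))+((9*a)+(b+(x*4))))

Answer: ((((5*y)+(b+x))+(35+(8+b)))+((9*a)+(b+(x*4))))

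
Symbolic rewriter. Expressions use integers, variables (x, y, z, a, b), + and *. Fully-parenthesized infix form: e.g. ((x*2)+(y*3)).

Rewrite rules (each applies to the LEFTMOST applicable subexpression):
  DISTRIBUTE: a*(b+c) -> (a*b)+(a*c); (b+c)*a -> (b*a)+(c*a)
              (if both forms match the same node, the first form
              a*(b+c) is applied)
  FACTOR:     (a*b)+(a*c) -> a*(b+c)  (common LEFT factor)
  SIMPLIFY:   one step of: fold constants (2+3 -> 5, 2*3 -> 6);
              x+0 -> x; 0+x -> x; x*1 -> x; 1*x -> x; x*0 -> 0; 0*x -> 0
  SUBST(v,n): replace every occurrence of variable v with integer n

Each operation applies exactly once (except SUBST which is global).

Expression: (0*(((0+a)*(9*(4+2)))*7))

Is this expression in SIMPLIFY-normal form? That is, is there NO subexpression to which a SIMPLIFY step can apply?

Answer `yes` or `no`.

Answer: no

Derivation:
Expression: (0*(((0+a)*(9*(4+2)))*7))
Scanning for simplifiable subexpressions (pre-order)...
  at root: (0*(((0+a)*(9*(4+2)))*7)) (SIMPLIFIABLE)
  at R: (((0+a)*(9*(4+2)))*7) (not simplifiable)
  at RL: ((0+a)*(9*(4+2))) (not simplifiable)
  at RLL: (0+a) (SIMPLIFIABLE)
  at RLR: (9*(4+2)) (not simplifiable)
  at RLRR: (4+2) (SIMPLIFIABLE)
Found simplifiable subexpr at path root: (0*(((0+a)*(9*(4+2)))*7))
One SIMPLIFY step would give: 0
-> NOT in normal form.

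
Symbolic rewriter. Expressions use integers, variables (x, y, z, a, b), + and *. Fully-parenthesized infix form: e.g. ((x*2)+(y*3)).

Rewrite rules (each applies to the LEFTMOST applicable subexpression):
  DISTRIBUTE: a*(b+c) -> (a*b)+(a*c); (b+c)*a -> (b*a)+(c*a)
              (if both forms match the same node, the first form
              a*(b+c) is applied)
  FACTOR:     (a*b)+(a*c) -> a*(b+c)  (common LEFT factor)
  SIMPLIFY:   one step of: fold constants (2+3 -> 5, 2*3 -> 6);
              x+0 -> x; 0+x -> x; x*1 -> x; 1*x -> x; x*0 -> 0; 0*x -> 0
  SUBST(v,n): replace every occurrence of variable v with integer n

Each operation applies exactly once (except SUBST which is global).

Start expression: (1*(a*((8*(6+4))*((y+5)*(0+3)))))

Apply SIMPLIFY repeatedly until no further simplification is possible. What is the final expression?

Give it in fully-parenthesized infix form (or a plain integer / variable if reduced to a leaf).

Answer: (a*(80*((y+5)*3)))

Derivation:
Start: (1*(a*((8*(6+4))*((y+5)*(0+3)))))
Step 1: at root: (1*(a*((8*(6+4))*((y+5)*(0+3))))) -> (a*((8*(6+4))*((y+5)*(0+3)))); overall: (1*(a*((8*(6+4))*((y+5)*(0+3))))) -> (a*((8*(6+4))*((y+5)*(0+3))))
Step 2: at RLR: (6+4) -> 10; overall: (a*((8*(6+4))*((y+5)*(0+3)))) -> (a*((8*10)*((y+5)*(0+3))))
Step 3: at RL: (8*10) -> 80; overall: (a*((8*10)*((y+5)*(0+3)))) -> (a*(80*((y+5)*(0+3))))
Step 4: at RRR: (0+3) -> 3; overall: (a*(80*((y+5)*(0+3)))) -> (a*(80*((y+5)*3)))
Fixed point: (a*(80*((y+5)*3)))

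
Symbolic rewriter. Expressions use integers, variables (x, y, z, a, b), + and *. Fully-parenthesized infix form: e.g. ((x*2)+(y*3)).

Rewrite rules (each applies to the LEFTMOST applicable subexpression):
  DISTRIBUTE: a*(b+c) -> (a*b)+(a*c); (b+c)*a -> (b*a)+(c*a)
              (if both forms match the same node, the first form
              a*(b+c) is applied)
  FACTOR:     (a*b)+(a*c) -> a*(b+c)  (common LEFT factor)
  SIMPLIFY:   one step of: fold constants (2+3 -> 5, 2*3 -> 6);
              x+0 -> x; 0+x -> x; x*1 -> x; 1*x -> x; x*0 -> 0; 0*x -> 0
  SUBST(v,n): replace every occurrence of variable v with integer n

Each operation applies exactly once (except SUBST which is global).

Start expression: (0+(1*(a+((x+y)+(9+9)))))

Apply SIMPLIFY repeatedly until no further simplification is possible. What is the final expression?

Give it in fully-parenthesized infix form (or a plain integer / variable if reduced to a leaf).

Start: (0+(1*(a+((x+y)+(9+9)))))
Step 1: at root: (0+(1*(a+((x+y)+(9+9))))) -> (1*(a+((x+y)+(9+9)))); overall: (0+(1*(a+((x+y)+(9+9))))) -> (1*(a+((x+y)+(9+9))))
Step 2: at root: (1*(a+((x+y)+(9+9)))) -> (a+((x+y)+(9+9))); overall: (1*(a+((x+y)+(9+9)))) -> (a+((x+y)+(9+9)))
Step 3: at RR: (9+9) -> 18; overall: (a+((x+y)+(9+9))) -> (a+((x+y)+18))
Fixed point: (a+((x+y)+18))

Answer: (a+((x+y)+18))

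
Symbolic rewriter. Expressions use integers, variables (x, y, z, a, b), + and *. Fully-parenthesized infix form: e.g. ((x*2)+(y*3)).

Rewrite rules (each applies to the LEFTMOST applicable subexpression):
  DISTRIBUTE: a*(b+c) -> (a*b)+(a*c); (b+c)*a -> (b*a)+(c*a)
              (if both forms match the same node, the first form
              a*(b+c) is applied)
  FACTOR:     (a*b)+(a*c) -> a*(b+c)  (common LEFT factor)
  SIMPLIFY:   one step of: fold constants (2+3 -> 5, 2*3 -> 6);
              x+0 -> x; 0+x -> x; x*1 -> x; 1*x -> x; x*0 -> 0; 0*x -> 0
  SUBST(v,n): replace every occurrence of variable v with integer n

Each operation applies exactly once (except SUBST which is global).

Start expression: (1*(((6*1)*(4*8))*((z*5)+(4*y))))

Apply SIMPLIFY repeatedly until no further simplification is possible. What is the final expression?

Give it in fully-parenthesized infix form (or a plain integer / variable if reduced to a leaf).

Answer: (192*((z*5)+(4*y)))

Derivation:
Start: (1*(((6*1)*(4*8))*((z*5)+(4*y))))
Step 1: at root: (1*(((6*1)*(4*8))*((z*5)+(4*y)))) -> (((6*1)*(4*8))*((z*5)+(4*y))); overall: (1*(((6*1)*(4*8))*((z*5)+(4*y)))) -> (((6*1)*(4*8))*((z*5)+(4*y)))
Step 2: at LL: (6*1) -> 6; overall: (((6*1)*(4*8))*((z*5)+(4*y))) -> ((6*(4*8))*((z*5)+(4*y)))
Step 3: at LR: (4*8) -> 32; overall: ((6*(4*8))*((z*5)+(4*y))) -> ((6*32)*((z*5)+(4*y)))
Step 4: at L: (6*32) -> 192; overall: ((6*32)*((z*5)+(4*y))) -> (192*((z*5)+(4*y)))
Fixed point: (192*((z*5)+(4*y)))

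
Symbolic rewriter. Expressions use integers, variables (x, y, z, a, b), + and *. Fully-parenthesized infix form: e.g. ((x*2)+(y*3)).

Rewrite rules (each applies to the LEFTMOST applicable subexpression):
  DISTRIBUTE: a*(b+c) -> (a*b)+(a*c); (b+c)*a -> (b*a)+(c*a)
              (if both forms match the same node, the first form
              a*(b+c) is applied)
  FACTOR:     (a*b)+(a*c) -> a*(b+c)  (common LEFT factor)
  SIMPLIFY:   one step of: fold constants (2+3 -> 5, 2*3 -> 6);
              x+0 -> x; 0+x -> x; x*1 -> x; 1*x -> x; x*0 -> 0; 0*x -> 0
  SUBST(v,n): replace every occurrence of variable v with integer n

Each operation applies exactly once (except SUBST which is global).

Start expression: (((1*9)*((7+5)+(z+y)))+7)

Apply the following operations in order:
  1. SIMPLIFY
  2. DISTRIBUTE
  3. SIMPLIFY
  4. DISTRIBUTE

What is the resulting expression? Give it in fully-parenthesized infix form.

Start: (((1*9)*((7+5)+(z+y)))+7)
Apply SIMPLIFY at LL (target: (1*9)): (((1*9)*((7+5)+(z+y)))+7) -> ((9*((7+5)+(z+y)))+7)
Apply DISTRIBUTE at L (target: (9*((7+5)+(z+y)))): ((9*((7+5)+(z+y)))+7) -> (((9*(7+5))+(9*(z+y)))+7)
Apply SIMPLIFY at LLR (target: (7+5)): (((9*(7+5))+(9*(z+y)))+7) -> (((9*12)+(9*(z+y)))+7)
Apply DISTRIBUTE at LR (target: (9*(z+y))): (((9*12)+(9*(z+y)))+7) -> (((9*12)+((9*z)+(9*y)))+7)

Answer: (((9*12)+((9*z)+(9*y)))+7)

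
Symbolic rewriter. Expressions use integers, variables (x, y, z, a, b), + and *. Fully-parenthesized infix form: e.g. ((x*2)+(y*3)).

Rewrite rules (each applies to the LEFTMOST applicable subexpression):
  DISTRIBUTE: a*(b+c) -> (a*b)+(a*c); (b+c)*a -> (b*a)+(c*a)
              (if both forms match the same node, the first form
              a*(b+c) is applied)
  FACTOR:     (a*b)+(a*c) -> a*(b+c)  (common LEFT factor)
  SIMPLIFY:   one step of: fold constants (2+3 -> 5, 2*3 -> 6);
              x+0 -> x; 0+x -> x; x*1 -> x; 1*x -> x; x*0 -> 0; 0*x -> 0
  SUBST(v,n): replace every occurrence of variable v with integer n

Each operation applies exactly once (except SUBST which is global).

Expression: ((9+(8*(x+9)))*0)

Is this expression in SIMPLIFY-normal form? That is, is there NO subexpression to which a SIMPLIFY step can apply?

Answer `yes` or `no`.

Answer: no

Derivation:
Expression: ((9+(8*(x+9)))*0)
Scanning for simplifiable subexpressions (pre-order)...
  at root: ((9+(8*(x+9)))*0) (SIMPLIFIABLE)
  at L: (9+(8*(x+9))) (not simplifiable)
  at LR: (8*(x+9)) (not simplifiable)
  at LRR: (x+9) (not simplifiable)
Found simplifiable subexpr at path root: ((9+(8*(x+9)))*0)
One SIMPLIFY step would give: 0
-> NOT in normal form.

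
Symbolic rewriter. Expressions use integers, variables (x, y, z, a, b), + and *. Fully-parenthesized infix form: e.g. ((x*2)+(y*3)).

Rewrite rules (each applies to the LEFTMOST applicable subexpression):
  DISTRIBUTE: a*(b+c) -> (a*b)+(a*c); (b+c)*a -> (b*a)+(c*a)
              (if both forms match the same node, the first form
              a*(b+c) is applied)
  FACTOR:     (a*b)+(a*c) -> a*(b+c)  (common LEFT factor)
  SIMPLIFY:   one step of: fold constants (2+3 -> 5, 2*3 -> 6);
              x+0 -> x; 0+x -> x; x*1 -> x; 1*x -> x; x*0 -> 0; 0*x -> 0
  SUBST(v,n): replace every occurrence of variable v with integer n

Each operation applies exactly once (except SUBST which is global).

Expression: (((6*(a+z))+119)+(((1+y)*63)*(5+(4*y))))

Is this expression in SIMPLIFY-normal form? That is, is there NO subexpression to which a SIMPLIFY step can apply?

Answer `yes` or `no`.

Expression: (((6*(a+z))+119)+(((1+y)*63)*(5+(4*y))))
Scanning for simplifiable subexpressions (pre-order)...
  at root: (((6*(a+z))+119)+(((1+y)*63)*(5+(4*y)))) (not simplifiable)
  at L: ((6*(a+z))+119) (not simplifiable)
  at LL: (6*(a+z)) (not simplifiable)
  at LLR: (a+z) (not simplifiable)
  at R: (((1+y)*63)*(5+(4*y))) (not simplifiable)
  at RL: ((1+y)*63) (not simplifiable)
  at RLL: (1+y) (not simplifiable)
  at RR: (5+(4*y)) (not simplifiable)
  at RRR: (4*y) (not simplifiable)
Result: no simplifiable subexpression found -> normal form.

Answer: yes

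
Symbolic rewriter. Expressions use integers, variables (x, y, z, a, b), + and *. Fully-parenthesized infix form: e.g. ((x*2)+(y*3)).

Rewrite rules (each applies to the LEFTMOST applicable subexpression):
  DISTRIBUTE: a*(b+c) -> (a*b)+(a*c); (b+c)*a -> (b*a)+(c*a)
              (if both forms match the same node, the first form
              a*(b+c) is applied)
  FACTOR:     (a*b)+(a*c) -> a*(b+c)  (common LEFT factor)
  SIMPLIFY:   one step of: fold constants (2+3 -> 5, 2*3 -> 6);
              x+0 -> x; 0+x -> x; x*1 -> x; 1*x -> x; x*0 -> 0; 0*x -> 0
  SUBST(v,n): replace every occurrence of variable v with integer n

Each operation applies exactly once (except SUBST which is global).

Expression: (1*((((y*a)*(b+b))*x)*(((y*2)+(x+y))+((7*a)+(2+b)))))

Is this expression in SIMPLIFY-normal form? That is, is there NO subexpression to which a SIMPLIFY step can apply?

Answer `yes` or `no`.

Answer: no

Derivation:
Expression: (1*((((y*a)*(b+b))*x)*(((y*2)+(x+y))+((7*a)+(2+b)))))
Scanning for simplifiable subexpressions (pre-order)...
  at root: (1*((((y*a)*(b+b))*x)*(((y*2)+(x+y))+((7*a)+(2+b))))) (SIMPLIFIABLE)
  at R: ((((y*a)*(b+b))*x)*(((y*2)+(x+y))+((7*a)+(2+b)))) (not simplifiable)
  at RL: (((y*a)*(b+b))*x) (not simplifiable)
  at RLL: ((y*a)*(b+b)) (not simplifiable)
  at RLLL: (y*a) (not simplifiable)
  at RLLR: (b+b) (not simplifiable)
  at RR: (((y*2)+(x+y))+((7*a)+(2+b))) (not simplifiable)
  at RRL: ((y*2)+(x+y)) (not simplifiable)
  at RRLL: (y*2) (not simplifiable)
  at RRLR: (x+y) (not simplifiable)
  at RRR: ((7*a)+(2+b)) (not simplifiable)
  at RRRL: (7*a) (not simplifiable)
  at RRRR: (2+b) (not simplifiable)
Found simplifiable subexpr at path root: (1*((((y*a)*(b+b))*x)*(((y*2)+(x+y))+((7*a)+(2+b)))))
One SIMPLIFY step would give: ((((y*a)*(b+b))*x)*(((y*2)+(x+y))+((7*a)+(2+b))))
-> NOT in normal form.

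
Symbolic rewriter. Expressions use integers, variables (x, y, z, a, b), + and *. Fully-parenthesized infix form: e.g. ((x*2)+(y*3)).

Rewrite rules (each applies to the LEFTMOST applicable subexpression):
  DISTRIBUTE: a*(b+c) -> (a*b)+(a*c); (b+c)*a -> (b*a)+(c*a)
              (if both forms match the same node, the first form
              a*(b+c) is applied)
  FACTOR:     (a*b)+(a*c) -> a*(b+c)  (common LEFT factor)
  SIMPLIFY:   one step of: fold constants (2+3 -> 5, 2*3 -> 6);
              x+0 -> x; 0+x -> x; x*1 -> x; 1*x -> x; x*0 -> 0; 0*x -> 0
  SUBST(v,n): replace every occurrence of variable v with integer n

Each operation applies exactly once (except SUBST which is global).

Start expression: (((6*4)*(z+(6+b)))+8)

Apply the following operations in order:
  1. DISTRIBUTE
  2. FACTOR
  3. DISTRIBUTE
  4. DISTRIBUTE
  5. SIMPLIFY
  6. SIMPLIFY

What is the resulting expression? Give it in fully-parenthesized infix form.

Start: (((6*4)*(z+(6+b)))+8)
Apply DISTRIBUTE at L (target: ((6*4)*(z+(6+b)))): (((6*4)*(z+(6+b)))+8) -> ((((6*4)*z)+((6*4)*(6+b)))+8)
Apply FACTOR at L (target: (((6*4)*z)+((6*4)*(6+b)))): ((((6*4)*z)+((6*4)*(6+b)))+8) -> (((6*4)*(z+(6+b)))+8)
Apply DISTRIBUTE at L (target: ((6*4)*(z+(6+b)))): (((6*4)*(z+(6+b)))+8) -> ((((6*4)*z)+((6*4)*(6+b)))+8)
Apply DISTRIBUTE at LR (target: ((6*4)*(6+b))): ((((6*4)*z)+((6*4)*(6+b)))+8) -> ((((6*4)*z)+(((6*4)*6)+((6*4)*b)))+8)
Apply SIMPLIFY at LLL (target: (6*4)): ((((6*4)*z)+(((6*4)*6)+((6*4)*b)))+8) -> (((24*z)+(((6*4)*6)+((6*4)*b)))+8)
Apply SIMPLIFY at LRLL (target: (6*4)): (((24*z)+(((6*4)*6)+((6*4)*b)))+8) -> (((24*z)+((24*6)+((6*4)*b)))+8)

Answer: (((24*z)+((24*6)+((6*4)*b)))+8)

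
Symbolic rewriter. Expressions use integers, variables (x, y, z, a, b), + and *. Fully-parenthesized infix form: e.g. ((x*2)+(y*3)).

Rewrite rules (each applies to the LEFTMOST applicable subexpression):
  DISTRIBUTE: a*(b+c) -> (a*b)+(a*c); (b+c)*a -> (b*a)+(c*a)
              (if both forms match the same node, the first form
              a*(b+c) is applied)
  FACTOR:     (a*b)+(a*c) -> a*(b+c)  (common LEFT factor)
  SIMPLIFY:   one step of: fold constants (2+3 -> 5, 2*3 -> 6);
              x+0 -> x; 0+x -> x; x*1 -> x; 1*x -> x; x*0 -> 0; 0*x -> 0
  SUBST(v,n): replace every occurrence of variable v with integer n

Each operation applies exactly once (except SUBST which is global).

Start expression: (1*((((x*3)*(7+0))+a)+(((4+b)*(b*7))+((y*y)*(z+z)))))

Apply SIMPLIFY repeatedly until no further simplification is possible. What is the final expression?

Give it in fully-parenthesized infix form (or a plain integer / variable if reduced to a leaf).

Start: (1*((((x*3)*(7+0))+a)+(((4+b)*(b*7))+((y*y)*(z+z)))))
Step 1: at root: (1*((((x*3)*(7+0))+a)+(((4+b)*(b*7))+((y*y)*(z+z))))) -> ((((x*3)*(7+0))+a)+(((4+b)*(b*7))+((y*y)*(z+z)))); overall: (1*((((x*3)*(7+0))+a)+(((4+b)*(b*7))+((y*y)*(z+z))))) -> ((((x*3)*(7+0))+a)+(((4+b)*(b*7))+((y*y)*(z+z))))
Step 2: at LLR: (7+0) -> 7; overall: ((((x*3)*(7+0))+a)+(((4+b)*(b*7))+((y*y)*(z+z)))) -> ((((x*3)*7)+a)+(((4+b)*(b*7))+((y*y)*(z+z))))
Fixed point: ((((x*3)*7)+a)+(((4+b)*(b*7))+((y*y)*(z+z))))

Answer: ((((x*3)*7)+a)+(((4+b)*(b*7))+((y*y)*(z+z))))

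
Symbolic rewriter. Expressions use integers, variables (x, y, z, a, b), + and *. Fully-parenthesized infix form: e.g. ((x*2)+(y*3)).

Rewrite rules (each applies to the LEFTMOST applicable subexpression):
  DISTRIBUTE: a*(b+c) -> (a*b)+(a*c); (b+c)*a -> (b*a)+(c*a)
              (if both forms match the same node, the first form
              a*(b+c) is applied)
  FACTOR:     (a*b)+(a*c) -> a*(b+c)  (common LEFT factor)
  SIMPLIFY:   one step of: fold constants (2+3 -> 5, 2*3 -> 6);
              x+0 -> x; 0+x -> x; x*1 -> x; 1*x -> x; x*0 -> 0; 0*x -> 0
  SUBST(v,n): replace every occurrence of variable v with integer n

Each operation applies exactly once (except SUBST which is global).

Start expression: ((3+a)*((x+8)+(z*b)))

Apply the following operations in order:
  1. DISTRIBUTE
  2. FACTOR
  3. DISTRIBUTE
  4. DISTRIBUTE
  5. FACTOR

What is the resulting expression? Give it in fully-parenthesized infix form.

Answer: (((3+a)*(x+8))+((3+a)*(z*b)))

Derivation:
Start: ((3+a)*((x+8)+(z*b)))
Apply DISTRIBUTE at root (target: ((3+a)*((x+8)+(z*b)))): ((3+a)*((x+8)+(z*b))) -> (((3+a)*(x+8))+((3+a)*(z*b)))
Apply FACTOR at root (target: (((3+a)*(x+8))+((3+a)*(z*b)))): (((3+a)*(x+8))+((3+a)*(z*b))) -> ((3+a)*((x+8)+(z*b)))
Apply DISTRIBUTE at root (target: ((3+a)*((x+8)+(z*b)))): ((3+a)*((x+8)+(z*b))) -> (((3+a)*(x+8))+((3+a)*(z*b)))
Apply DISTRIBUTE at L (target: ((3+a)*(x+8))): (((3+a)*(x+8))+((3+a)*(z*b))) -> ((((3+a)*x)+((3+a)*8))+((3+a)*(z*b)))
Apply FACTOR at L (target: (((3+a)*x)+((3+a)*8))): ((((3+a)*x)+((3+a)*8))+((3+a)*(z*b))) -> (((3+a)*(x+8))+((3+a)*(z*b)))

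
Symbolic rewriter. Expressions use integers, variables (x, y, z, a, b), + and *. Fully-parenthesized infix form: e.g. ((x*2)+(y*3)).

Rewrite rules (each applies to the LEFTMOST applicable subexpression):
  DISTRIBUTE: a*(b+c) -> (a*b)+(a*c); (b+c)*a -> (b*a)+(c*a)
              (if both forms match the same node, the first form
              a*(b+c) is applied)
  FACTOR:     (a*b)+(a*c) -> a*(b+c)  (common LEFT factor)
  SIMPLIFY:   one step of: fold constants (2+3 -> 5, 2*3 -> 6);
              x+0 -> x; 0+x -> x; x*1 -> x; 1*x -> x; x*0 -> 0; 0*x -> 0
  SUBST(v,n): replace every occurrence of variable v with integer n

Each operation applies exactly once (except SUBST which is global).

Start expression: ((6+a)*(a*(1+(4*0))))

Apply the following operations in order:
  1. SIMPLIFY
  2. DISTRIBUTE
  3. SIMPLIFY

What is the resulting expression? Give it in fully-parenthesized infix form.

Answer: ((6*(a*1))+(a*(a*(1+0))))

Derivation:
Start: ((6+a)*(a*(1+(4*0))))
Apply SIMPLIFY at RRR (target: (4*0)): ((6+a)*(a*(1+(4*0)))) -> ((6+a)*(a*(1+0)))
Apply DISTRIBUTE at root (target: ((6+a)*(a*(1+0)))): ((6+a)*(a*(1+0))) -> ((6*(a*(1+0)))+(a*(a*(1+0))))
Apply SIMPLIFY at LRR (target: (1+0)): ((6*(a*(1+0)))+(a*(a*(1+0)))) -> ((6*(a*1))+(a*(a*(1+0))))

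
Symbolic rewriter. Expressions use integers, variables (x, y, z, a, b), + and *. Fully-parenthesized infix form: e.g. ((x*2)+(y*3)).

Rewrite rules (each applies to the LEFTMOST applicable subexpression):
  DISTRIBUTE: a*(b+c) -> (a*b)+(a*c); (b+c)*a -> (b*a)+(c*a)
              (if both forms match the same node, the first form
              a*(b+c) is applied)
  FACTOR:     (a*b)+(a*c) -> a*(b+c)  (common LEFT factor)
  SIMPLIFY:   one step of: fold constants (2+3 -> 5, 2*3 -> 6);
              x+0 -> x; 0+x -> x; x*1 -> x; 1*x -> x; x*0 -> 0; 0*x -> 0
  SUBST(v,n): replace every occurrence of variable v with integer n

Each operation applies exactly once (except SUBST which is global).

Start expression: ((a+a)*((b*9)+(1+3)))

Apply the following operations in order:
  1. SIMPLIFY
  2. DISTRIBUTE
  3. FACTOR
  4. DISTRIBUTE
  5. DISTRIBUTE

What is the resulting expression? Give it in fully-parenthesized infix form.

Answer: (((a*(b*9))+(a*(b*9)))+((a+a)*4))

Derivation:
Start: ((a+a)*((b*9)+(1+3)))
Apply SIMPLIFY at RR (target: (1+3)): ((a+a)*((b*9)+(1+3))) -> ((a+a)*((b*9)+4))
Apply DISTRIBUTE at root (target: ((a+a)*((b*9)+4))): ((a+a)*((b*9)+4)) -> (((a+a)*(b*9))+((a+a)*4))
Apply FACTOR at root (target: (((a+a)*(b*9))+((a+a)*4))): (((a+a)*(b*9))+((a+a)*4)) -> ((a+a)*((b*9)+4))
Apply DISTRIBUTE at root (target: ((a+a)*((b*9)+4))): ((a+a)*((b*9)+4)) -> (((a+a)*(b*9))+((a+a)*4))
Apply DISTRIBUTE at L (target: ((a+a)*(b*9))): (((a+a)*(b*9))+((a+a)*4)) -> (((a*(b*9))+(a*(b*9)))+((a+a)*4))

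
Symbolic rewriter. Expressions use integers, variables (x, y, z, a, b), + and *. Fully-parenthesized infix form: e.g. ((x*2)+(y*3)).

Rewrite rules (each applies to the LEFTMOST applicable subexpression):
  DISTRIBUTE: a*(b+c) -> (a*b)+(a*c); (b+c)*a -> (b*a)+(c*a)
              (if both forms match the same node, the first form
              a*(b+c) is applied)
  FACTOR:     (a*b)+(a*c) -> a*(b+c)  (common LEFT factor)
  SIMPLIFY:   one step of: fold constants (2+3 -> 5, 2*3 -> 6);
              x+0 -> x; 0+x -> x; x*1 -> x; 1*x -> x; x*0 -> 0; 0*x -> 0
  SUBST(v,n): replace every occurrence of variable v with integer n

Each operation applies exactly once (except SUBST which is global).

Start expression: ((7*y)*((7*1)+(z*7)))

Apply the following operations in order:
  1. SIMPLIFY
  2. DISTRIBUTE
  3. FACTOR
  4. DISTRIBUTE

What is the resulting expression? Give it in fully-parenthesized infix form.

Answer: (((7*y)*7)+((7*y)*(z*7)))

Derivation:
Start: ((7*y)*((7*1)+(z*7)))
Apply SIMPLIFY at RL (target: (7*1)): ((7*y)*((7*1)+(z*7))) -> ((7*y)*(7+(z*7)))
Apply DISTRIBUTE at root (target: ((7*y)*(7+(z*7)))): ((7*y)*(7+(z*7))) -> (((7*y)*7)+((7*y)*(z*7)))
Apply FACTOR at root (target: (((7*y)*7)+((7*y)*(z*7)))): (((7*y)*7)+((7*y)*(z*7))) -> ((7*y)*(7+(z*7)))
Apply DISTRIBUTE at root (target: ((7*y)*(7+(z*7)))): ((7*y)*(7+(z*7))) -> (((7*y)*7)+((7*y)*(z*7)))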